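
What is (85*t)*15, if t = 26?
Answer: 33150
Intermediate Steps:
(85*t)*15 = (85*26)*15 = 2210*15 = 33150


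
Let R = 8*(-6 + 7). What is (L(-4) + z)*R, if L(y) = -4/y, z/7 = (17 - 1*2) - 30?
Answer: -832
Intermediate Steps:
z = -105 (z = 7*((17 - 1*2) - 30) = 7*((17 - 2) - 30) = 7*(15 - 30) = 7*(-15) = -105)
R = 8 (R = 8*1 = 8)
(L(-4) + z)*R = (-4/(-4) - 105)*8 = (-4*(-¼) - 105)*8 = (1 - 105)*8 = -104*8 = -832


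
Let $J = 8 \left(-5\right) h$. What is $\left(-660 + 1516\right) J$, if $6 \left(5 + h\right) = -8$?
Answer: $\frac{650560}{3} \approx 2.1685 \cdot 10^{5}$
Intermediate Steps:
$h = - \frac{19}{3}$ ($h = -5 + \frac{1}{6} \left(-8\right) = -5 - \frac{4}{3} = - \frac{19}{3} \approx -6.3333$)
$J = \frac{760}{3}$ ($J = 8 \left(-5\right) \left(- \frac{19}{3}\right) = \left(-40\right) \left(- \frac{19}{3}\right) = \frac{760}{3} \approx 253.33$)
$\left(-660 + 1516\right) J = \left(-660 + 1516\right) \frac{760}{3} = 856 \cdot \frac{760}{3} = \frac{650560}{3}$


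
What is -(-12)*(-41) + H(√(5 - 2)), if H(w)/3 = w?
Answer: -492 + 3*√3 ≈ -486.80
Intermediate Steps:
H(w) = 3*w
-(-12)*(-41) + H(√(5 - 2)) = -(-12)*(-41) + 3*√(5 - 2) = -12*41 + 3*√3 = -492 + 3*√3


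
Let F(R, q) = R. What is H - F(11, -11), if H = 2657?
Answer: 2646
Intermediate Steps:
H - F(11, -11) = 2657 - 1*11 = 2657 - 11 = 2646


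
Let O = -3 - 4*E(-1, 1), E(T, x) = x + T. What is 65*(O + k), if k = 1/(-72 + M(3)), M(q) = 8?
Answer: -12545/64 ≈ -196.02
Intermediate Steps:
k = -1/64 (k = 1/(-72 + 8) = 1/(-64) = -1/64 ≈ -0.015625)
E(T, x) = T + x
O = -3 (O = -3 - 4*(-1 + 1) = -3 - 4*0 = -3 + 0 = -3)
65*(O + k) = 65*(-3 - 1/64) = 65*(-193/64) = -12545/64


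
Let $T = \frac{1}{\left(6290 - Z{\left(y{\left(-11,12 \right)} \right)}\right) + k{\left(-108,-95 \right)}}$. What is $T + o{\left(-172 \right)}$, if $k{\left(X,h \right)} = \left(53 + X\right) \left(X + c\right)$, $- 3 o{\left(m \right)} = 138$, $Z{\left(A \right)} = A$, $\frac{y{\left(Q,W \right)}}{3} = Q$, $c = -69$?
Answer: $- \frac{738667}{16058} \approx -46.0$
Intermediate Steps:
$y{\left(Q,W \right)} = 3 Q$
$o{\left(m \right)} = -46$ ($o{\left(m \right)} = \left(- \frac{1}{3}\right) 138 = -46$)
$k{\left(X,h \right)} = \left(-69 + X\right) \left(53 + X\right)$ ($k{\left(X,h \right)} = \left(53 + X\right) \left(X - 69\right) = \left(53 + X\right) \left(-69 + X\right) = \left(-69 + X\right) \left(53 + X\right)$)
$T = \frac{1}{16058}$ ($T = \frac{1}{\left(6290 - 3 \left(-11\right)\right) - \left(1929 - 11664\right)} = \frac{1}{\left(6290 - -33\right) + \left(-3657 + 11664 + 1728\right)} = \frac{1}{\left(6290 + 33\right) + 9735} = \frac{1}{6323 + 9735} = \frac{1}{16058} \approx 6.2274 \cdot 10^{-5}$)
$T + o{\left(-172 \right)} = \frac{1}{16058} - 46 = - \frac{738667}{16058}$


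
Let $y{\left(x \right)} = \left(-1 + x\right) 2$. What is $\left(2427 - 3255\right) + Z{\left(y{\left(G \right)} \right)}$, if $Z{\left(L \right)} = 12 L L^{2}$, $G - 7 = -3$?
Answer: $1764$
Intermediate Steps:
$G = 4$ ($G = 7 - 3 = 4$)
$y{\left(x \right)} = -2 + 2 x$
$Z{\left(L \right)} = 12 L^{3}$
$\left(2427 - 3255\right) + Z{\left(y{\left(G \right)} \right)} = \left(2427 - 3255\right) + 12 \left(-2 + 2 \cdot 4\right)^{3} = -828 + 12 \left(-2 + 8\right)^{3} = -828 + 12 \cdot 6^{3} = -828 + 12 \cdot 216 = -828 + 2592 = 1764$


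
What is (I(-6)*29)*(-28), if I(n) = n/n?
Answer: -812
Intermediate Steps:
I(n) = 1
(I(-6)*29)*(-28) = (1*29)*(-28) = 29*(-28) = -812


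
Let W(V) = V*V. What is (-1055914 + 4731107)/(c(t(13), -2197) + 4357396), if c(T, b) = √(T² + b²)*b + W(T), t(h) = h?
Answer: -16014892385045/4310528123977 - 104967187273*√28562/4310528123977 ≈ -7.8307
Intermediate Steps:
W(V) = V²
c(T, b) = T² + b*√(T² + b²) (c(T, b) = √(T² + b²)*b + T² = b*√(T² + b²) + T² = T² + b*√(T² + b²))
(-1055914 + 4731107)/(c(t(13), -2197) + 4357396) = (-1055914 + 4731107)/((13² - 2197*√(13² + (-2197)²)) + 4357396) = 3675193/((169 - 2197*√(169 + 4826809)) + 4357396) = 3675193/((169 - 28561*√28562) + 4357396) = 3675193/(4357565 - 28561*√28562)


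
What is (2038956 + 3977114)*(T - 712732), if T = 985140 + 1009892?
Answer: 7714406561000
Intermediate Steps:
T = 1995032
(2038956 + 3977114)*(T - 712732) = (2038956 + 3977114)*(1995032 - 712732) = 6016070*1282300 = 7714406561000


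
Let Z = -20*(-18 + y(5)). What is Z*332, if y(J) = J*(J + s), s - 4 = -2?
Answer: -112880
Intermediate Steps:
s = 2 (s = 4 - 2 = 2)
y(J) = J*(2 + J) (y(J) = J*(J + 2) = J*(2 + J))
Z = -340 (Z = -20*(-18 + 5*(2 + 5)) = -20*(-18 + 5*7) = -20*(-18 + 35) = -20*17 = -340)
Z*332 = -340*332 = -112880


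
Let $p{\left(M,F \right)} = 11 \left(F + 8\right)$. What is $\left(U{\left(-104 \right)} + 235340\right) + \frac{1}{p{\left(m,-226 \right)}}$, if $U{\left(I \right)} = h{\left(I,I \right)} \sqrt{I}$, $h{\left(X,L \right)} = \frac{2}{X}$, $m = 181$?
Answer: $\frac{564345319}{2398} - \frac{i \sqrt{26}}{26} \approx 2.3534 \cdot 10^{5} - 0.19612 i$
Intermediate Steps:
$p{\left(M,F \right)} = 88 + 11 F$ ($p{\left(M,F \right)} = 11 \left(8 + F\right) = 88 + 11 F$)
$U{\left(I \right)} = \frac{2}{\sqrt{I}}$ ($U{\left(I \right)} = \frac{2}{I} \sqrt{I} = \frac{2}{\sqrt{I}}$)
$\left(U{\left(-104 \right)} + 235340\right) + \frac{1}{p{\left(m,-226 \right)}} = \left(\frac{2}{2 i \sqrt{26}} + 235340\right) + \frac{1}{88 + 11 \left(-226\right)} = \left(2 \left(- \frac{i \sqrt{26}}{52}\right) + 235340\right) + \frac{1}{88 - 2486} = \left(- \frac{i \sqrt{26}}{26} + 235340\right) + \frac{1}{-2398} = \left(235340 - \frac{i \sqrt{26}}{26}\right) - \frac{1}{2398} = \frac{564345319}{2398} - \frac{i \sqrt{26}}{26}$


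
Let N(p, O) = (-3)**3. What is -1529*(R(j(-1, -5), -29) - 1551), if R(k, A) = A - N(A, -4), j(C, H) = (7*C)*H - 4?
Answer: 2374537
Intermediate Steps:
N(p, O) = -27
j(C, H) = -4 + 7*C*H (j(C, H) = 7*C*H - 4 = -4 + 7*C*H)
R(k, A) = 27 + A (R(k, A) = A - 1*(-27) = A + 27 = 27 + A)
-1529*(R(j(-1, -5), -29) - 1551) = -1529*((27 - 29) - 1551) = -1529*(-2 - 1551) = -1529*(-1553) = 2374537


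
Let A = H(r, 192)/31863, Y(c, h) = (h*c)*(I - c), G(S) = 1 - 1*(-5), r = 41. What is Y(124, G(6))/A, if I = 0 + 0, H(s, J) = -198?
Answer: 163308496/11 ≈ 1.4846e+7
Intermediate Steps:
I = 0
G(S) = 6 (G(S) = 1 + 5 = 6)
Y(c, h) = -h*c² (Y(c, h) = (h*c)*(0 - c) = (c*h)*(-c) = -h*c²)
A = -66/10621 (A = -198/31863 = -198*1/31863 = -66/10621 ≈ -0.0062141)
Y(124, G(6))/A = (-1*6*124²)/(-66/10621) = -1*6*15376*(-10621/66) = -92256*(-10621/66) = 163308496/11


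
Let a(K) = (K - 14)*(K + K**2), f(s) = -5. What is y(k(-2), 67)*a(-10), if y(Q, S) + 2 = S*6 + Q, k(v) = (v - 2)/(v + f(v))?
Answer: -6056640/7 ≈ -8.6523e+5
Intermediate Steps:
k(v) = (-2 + v)/(-5 + v) (k(v) = (v - 2)/(v - 5) = (-2 + v)/(-5 + v))
a(K) = (-14 + K)*(K + K**2)
y(Q, S) = -2 + Q + 6*S (y(Q, S) = -2 + (S*6 + Q) = -2 + (6*S + Q) = -2 + (Q + 6*S) = -2 + Q + 6*S)
y(k(-2), 67)*a(-10) = (-2 + (-2 - 2)/(-5 - 2) + 6*67)*(-10*(-14 + (-10)**2 - 13*(-10))) = (-2 - 4/(-7) + 402)*(-10*(-14 + 100 + 130)) = (-2 - 1/7*(-4) + 402)*(-10*216) = (-2 + 4/7 + 402)*(-2160) = (2804/7)*(-2160) = -6056640/7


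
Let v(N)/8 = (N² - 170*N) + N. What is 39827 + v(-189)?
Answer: 581123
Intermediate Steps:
v(N) = -1352*N + 8*N² (v(N) = 8*((N² - 170*N) + N) = 8*(N² - 169*N) = -1352*N + 8*N²)
39827 + v(-189) = 39827 + 8*(-189)*(-169 - 189) = 39827 + 8*(-189)*(-358) = 39827 + 541296 = 581123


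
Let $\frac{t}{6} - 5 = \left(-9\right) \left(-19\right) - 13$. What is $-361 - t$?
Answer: $-1339$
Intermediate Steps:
$t = 978$ ($t = 30 + 6 \left(\left(-9\right) \left(-19\right) - 13\right) = 30 + 6 \left(171 - 13\right) = 30 + 6 \cdot 158 = 30 + 948 = 978$)
$-361 - t = -361 - 978 = -1339$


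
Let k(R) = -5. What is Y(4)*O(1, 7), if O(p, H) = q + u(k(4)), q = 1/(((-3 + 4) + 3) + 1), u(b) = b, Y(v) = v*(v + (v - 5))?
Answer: -288/5 ≈ -57.600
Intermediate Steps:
Y(v) = v*(-5 + 2*v) (Y(v) = v*(v + (-5 + v)) = v*(-5 + 2*v))
q = 1/5 (q = 1/((1 + 3) + 1) = 1/(4 + 1) = 1/5 ≈ 0.20000)
O(p, H) = -24/5 (O(p, H) = 1/5 - 5 = -24/5)
Y(4)*O(1, 7) = (4*(-5 + 2*4))*(-24/5) = (4*(-5 + 8))*(-24/5) = (4*3)*(-24/5) = 12*(-24/5) = -288/5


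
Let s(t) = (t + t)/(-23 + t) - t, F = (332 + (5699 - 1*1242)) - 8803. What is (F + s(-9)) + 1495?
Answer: -40151/16 ≈ -2509.4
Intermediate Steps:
F = -4014 (F = (332 + (5699 - 1242)) - 8803 = (332 + 4457) - 8803 = 4789 - 8803 = -4014)
s(t) = -t + 2*t/(-23 + t) (s(t) = (2*t)/(-23 + t) - t = 2*t/(-23 + t) - t = -t + 2*t/(-23 + t))
(F + s(-9)) + 1495 = (-4014 - 9*(25 - 1*(-9))/(-23 - 9)) + 1495 = (-4014 - 9*(25 + 9)/(-32)) + 1495 = (-4014 - 9*(-1/32)*34) + 1495 = (-4014 + 153/16) + 1495 = -64071/16 + 1495 = -40151/16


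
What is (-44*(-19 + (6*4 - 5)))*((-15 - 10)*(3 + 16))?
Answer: 0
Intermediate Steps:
(-44*(-19 + (6*4 - 5)))*((-15 - 10)*(3 + 16)) = (-44*(-19 + (24 - 5)))*(-25*19) = -44*(-19 + 19)*(-475) = -44*0*(-475) = 0*(-475) = 0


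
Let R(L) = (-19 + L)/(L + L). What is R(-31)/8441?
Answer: 25/261671 ≈ 9.5540e-5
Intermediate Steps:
R(L) = (-19 + L)/(2*L) (R(L) = (-19 + L)/((2*L)) = (-19 + L)*(1/(2*L)) = (-19 + L)/(2*L))
R(-31)/8441 = ((½)*(-19 - 31)/(-31))/8441 = ((½)*(-1/31)*(-50))*(1/8441) = (25/31)*(1/8441) = 25/261671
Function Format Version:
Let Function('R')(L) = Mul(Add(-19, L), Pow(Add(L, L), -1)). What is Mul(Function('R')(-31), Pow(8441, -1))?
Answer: Rational(25, 261671) ≈ 9.5540e-5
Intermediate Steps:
Function('R')(L) = Mul(Rational(1, 2), Pow(L, -1), Add(-19, L)) (Function('R')(L) = Mul(Add(-19, L), Pow(Mul(2, L), -1)) = Mul(Add(-19, L), Mul(Rational(1, 2), Pow(L, -1))) = Mul(Rational(1, 2), Pow(L, -1), Add(-19, L)))
Mul(Function('R')(-31), Pow(8441, -1)) = Mul(Mul(Rational(1, 2), Pow(-31, -1), Add(-19, -31)), Pow(8441, -1)) = Mul(Mul(Rational(1, 2), Rational(-1, 31), -50), Rational(1, 8441)) = Mul(Rational(25, 31), Rational(1, 8441)) = Rational(25, 261671)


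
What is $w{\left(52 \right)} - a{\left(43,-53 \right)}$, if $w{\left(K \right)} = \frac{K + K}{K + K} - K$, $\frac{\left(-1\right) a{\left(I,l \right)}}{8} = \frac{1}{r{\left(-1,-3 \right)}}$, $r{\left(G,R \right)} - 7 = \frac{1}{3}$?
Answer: $- \frac{549}{11} \approx -49.909$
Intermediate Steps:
$r{\left(G,R \right)} = \frac{22}{3}$ ($r{\left(G,R \right)} = 7 + \frac{1}{3} = \frac{22}{3}$)
$a{\left(I,l \right)} = - \frac{12}{11}$ ($a{\left(I,l \right)} = - \frac{8}{\frac{22}{3}} = \left(-8\right) \frac{3}{22} = - \frac{12}{11}$)
$w{\left(K \right)} = 1 - K$ ($w{\left(K \right)} = \frac{2 K}{2 K} - K = 2 K \frac{1}{2 K} - K = 1 - K$)
$w{\left(52 \right)} - a{\left(43,-53 \right)} = \left(1 - 52\right) - - \frac{12}{11} = \left(1 - 52\right) + \frac{12}{11} = -51 + \frac{12}{11} = - \frac{549}{11}$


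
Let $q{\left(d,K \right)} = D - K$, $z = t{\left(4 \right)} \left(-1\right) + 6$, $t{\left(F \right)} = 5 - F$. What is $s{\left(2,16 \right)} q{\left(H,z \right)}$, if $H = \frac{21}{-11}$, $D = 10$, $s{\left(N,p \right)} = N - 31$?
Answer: $-145$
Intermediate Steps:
$z = 5$ ($z = \left(5 - 4\right) \left(-1\right) + 6 = 1 \left(-1\right) + 6 = -1 + 6 = 5$)
$s{\left(N,p \right)} = -31 + N$
$H = - \frac{21}{11}$ ($H = 21 \left(- \frac{1}{11}\right) = - \frac{21}{11} \approx -1.9091$)
$q{\left(d,K \right)} = 10 - K$
$s{\left(2,16 \right)} q{\left(H,z \right)} = \left(-31 + 2\right) \left(10 - 5\right) = - 29 \left(10 - 5\right) = \left(-29\right) 5 = -145$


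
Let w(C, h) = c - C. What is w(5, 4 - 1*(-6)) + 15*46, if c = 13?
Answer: 698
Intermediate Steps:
w(C, h) = 13 - C
w(5, 4 - 1*(-6)) + 15*46 = (13 - 1*5) + 15*46 = (13 - 5) + 690 = 8 + 690 = 698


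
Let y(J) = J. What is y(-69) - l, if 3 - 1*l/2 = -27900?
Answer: -55875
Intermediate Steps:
l = 55806 (l = 6 - 2*(-27900) = 6 + 55800 = 55806)
y(-69) - l = -69 - 1*55806 = -69 - 55806 = -55875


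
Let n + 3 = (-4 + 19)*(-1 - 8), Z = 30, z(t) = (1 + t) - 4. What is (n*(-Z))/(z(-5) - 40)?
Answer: -345/4 ≈ -86.250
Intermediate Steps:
z(t) = -3 + t
n = -138 (n = -3 + (-4 + 19)*(-1 - 8) = -3 + 15*(-9) = -3 - 135 = -138)
(n*(-Z))/(z(-5) - 40) = (-(-138)*30)/((-3 - 5) - 40) = (-138*(-30))/(-8 - 40) = 4140/(-48) = 4140*(-1/48) = -345/4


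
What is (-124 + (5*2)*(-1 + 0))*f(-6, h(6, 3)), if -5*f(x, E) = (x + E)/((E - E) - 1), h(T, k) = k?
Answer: 402/5 ≈ 80.400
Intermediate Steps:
f(x, E) = E/5 + x/5 (f(x, E) = -(x + E)/(5*((E - E) - 1)) = -(E + x)/(5*(0 - 1)) = -(E + x)/(5*(-1)) = -(E + x)*(-1)/5 = -(-E - x)/5 = E/5 + x/5)
(-124 + (5*2)*(-1 + 0))*f(-6, h(6, 3)) = (-124 + (5*2)*(-1 + 0))*((⅕)*3 + (⅕)*(-6)) = (-124 + 10*(-1))*(⅗ - 6/5) = (-124 - 10)*(-⅗) = -134*(-⅗) = 402/5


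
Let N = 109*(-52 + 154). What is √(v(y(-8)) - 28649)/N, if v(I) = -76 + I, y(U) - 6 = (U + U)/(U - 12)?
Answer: I*√717955/55590 ≈ 0.015242*I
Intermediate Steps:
y(U) = 6 + 2*U/(-12 + U) (y(U) = 6 + (U + U)/(U - 12) = 6 + (2*U)/(-12 + U) = 6 + 2*U/(-12 + U))
N = 11118 (N = 109*102 = 11118)
√(v(y(-8)) - 28649)/N = √((-76 + 8*(-9 - 8)/(-12 - 8)) - 28649)/11118 = √((-76 + 8*(-17)/(-20)) - 28649)*(1/11118) = √((-76 + 8*(-1/20)*(-17)) - 28649)*(1/11118) = √((-76 + 34/5) - 28649)*(1/11118) = √(-346/5 - 28649)*(1/11118) = √(-143591/5)*(1/11118) = (I*√717955/5)*(1/11118) = I*√717955/55590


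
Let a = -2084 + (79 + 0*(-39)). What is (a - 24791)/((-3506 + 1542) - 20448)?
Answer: 6699/5603 ≈ 1.1956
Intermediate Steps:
a = -2005 (a = -2084 + (79 + 0) = -2084 + 79 = -2005)
(a - 24791)/((-3506 + 1542) - 20448) = (-2005 - 24791)/((-3506 + 1542) - 20448) = -26796/(-1964 - 20448) = -26796/(-22412) = -26796*(-1/22412) = 6699/5603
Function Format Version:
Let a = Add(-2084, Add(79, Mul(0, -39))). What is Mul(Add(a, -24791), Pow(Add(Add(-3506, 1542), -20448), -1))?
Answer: Rational(6699, 5603) ≈ 1.1956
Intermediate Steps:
a = -2005 (a = Add(-2084, Add(79, 0)) = Add(-2084, 79) = -2005)
Mul(Add(a, -24791), Pow(Add(Add(-3506, 1542), -20448), -1)) = Mul(Add(-2005, -24791), Pow(Add(Add(-3506, 1542), -20448), -1)) = Mul(-26796, Pow(Add(-1964, -20448), -1)) = Mul(-26796, Pow(-22412, -1)) = Mul(-26796, Rational(-1, 22412)) = Rational(6699, 5603)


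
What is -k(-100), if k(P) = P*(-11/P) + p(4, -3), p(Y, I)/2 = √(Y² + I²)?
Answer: 1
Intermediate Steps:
p(Y, I) = 2*√(I² + Y²) (p(Y, I) = 2*√(Y² + I²) = 2*√(I² + Y²))
k(P) = -1 (k(P) = P*(-11/P) + 2*√((-3)² + 4²) = -11 + 2*√(9 + 16) = -11 + 2*√25 = -11 + 2*5 = -11 + 10 = -1)
-k(-100) = -1*(-1) = 1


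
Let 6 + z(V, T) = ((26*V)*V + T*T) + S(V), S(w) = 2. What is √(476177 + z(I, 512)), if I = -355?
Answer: √4014967 ≈ 2003.7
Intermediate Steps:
z(V, T) = -4 + T² + 26*V² (z(V, T) = -6 + (((26*V)*V + T*T) + 2) = -6 + ((26*V² + T²) + 2) = -6 + ((T² + 26*V²) + 2) = -6 + (2 + T² + 26*V²) = -4 + T² + 26*V²)
√(476177 + z(I, 512)) = √(476177 + (-4 + 512² + 26*(-355)²)) = √(476177 + (-4 + 262144 + 26*126025)) = √(476177 + (-4 + 262144 + 3276650)) = √(476177 + 3538790) = √4014967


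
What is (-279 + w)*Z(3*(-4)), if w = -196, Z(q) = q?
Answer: 5700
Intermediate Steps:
(-279 + w)*Z(3*(-4)) = (-279 - 196)*(3*(-4)) = -475*(-12) = 5700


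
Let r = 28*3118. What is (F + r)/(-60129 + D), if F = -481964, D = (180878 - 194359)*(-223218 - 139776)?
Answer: -78932/978692397 ≈ -8.0650e-5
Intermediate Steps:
r = 87304
D = 4893522114 (D = -13481*(-362994) = 4893522114)
(F + r)/(-60129 + D) = (-481964 + 87304)/(-60129 + 4893522114) = -394660/4893461985 = -394660*1/4893461985 = -78932/978692397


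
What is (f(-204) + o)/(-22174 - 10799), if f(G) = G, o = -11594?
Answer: 11798/32973 ≈ 0.35781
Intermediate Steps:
(f(-204) + o)/(-22174 - 10799) = (-204 - 11594)/(-22174 - 10799) = -11798/(-32973) = -11798*(-1/32973) = 11798/32973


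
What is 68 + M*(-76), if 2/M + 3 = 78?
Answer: 4948/75 ≈ 65.973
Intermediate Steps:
M = 2/75 (M = 2/(-3 + 78) = 2/75 ≈ 0.026667)
68 + M*(-76) = 68 + (2/75)*(-76) = 68 - 152/75 = 4948/75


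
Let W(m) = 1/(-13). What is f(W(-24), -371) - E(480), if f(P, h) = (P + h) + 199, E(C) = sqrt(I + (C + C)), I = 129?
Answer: -2666/13 ≈ -205.08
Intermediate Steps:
W(m) = -1/13
E(C) = sqrt(129 + 2*C) (E(C) = sqrt(129 + (C + C)) = sqrt(129 + 2*C))
f(P, h) = 199 + P + h
f(W(-24), -371) - E(480) = (199 - 1/13 - 371) - sqrt(129 + 2*480) = -2237/13 - sqrt(129 + 960) = -2237/13 - sqrt(1089) = -2237/13 - 1*33 = -2237/13 - 33 = -2666/13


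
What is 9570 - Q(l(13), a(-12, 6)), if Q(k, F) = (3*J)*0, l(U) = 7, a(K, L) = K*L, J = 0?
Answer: 9570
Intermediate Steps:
Q(k, F) = 0 (Q(k, F) = (3*0)*0 = 0*0 = 0)
9570 - Q(l(13), a(-12, 6)) = 9570 - 1*0 = 9570 + 0 = 9570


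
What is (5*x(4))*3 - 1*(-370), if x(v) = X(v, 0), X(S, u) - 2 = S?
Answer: 460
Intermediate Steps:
X(S, u) = 2 + S
x(v) = 2 + v
(5*x(4))*3 - 1*(-370) = (5*(2 + 4))*3 - 1*(-370) = (5*6)*3 + 370 = 30*3 + 370 = 90 + 370 = 460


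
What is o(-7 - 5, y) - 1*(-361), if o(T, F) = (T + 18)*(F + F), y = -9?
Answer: 253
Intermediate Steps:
o(T, F) = 2*F*(18 + T) (o(T, F) = (18 + T)*(2*F) = 2*F*(18 + T))
o(-7 - 5, y) - 1*(-361) = 2*(-9)*(18 + (-7 - 5)) - 1*(-361) = 2*(-9)*(18 - 12) + 361 = 2*(-9)*6 + 361 = -108 + 361 = 253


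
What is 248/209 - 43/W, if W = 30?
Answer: -1547/6270 ≈ -0.24673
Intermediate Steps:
248/209 - 43/W = 248/209 - 43/30 = -1547/6270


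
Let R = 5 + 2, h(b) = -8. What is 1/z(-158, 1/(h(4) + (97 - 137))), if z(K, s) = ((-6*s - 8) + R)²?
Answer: 64/49 ≈ 1.3061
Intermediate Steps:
R = 7
z(K, s) = (-1 - 6*s)² (z(K, s) = ((-6*s - 8) + 7)² = ((-8 - 6*s) + 7)² = (-1 - 6*s)²)
1/z(-158, 1/(h(4) + (97 - 137))) = 1/((1 + 6/(-8 + (97 - 137)))²) = 1/((1 + 6/(-8 - 40))²) = 1/((1 + 6/(-48))²) = 1/((1 + 6*(-1/48))²) = 1/((1 - ⅛)²) = 1/((7/8)²) = 1/(49/64) = 64/49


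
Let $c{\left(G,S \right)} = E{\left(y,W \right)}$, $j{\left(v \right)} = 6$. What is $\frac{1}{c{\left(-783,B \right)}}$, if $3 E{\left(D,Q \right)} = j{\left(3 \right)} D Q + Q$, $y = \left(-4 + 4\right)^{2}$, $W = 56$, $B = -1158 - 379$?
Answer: $\frac{3}{56} \approx 0.053571$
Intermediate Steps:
$B = -1537$ ($B = -1158 - 379 = -1537$)
$y = 0$ ($y = 0^{2} = 0$)
$E{\left(D,Q \right)} = \frac{Q}{3} + 2 D Q$ ($E{\left(D,Q \right)} = \frac{6 D Q + Q}{3} = \frac{Q + 6 D Q}{3} = \frac{Q}{3} + 2 D Q$)
$c{\left(G,S \right)} = \frac{56}{3}$ ($c{\left(G,S \right)} = \frac{1}{3} \cdot 56 \left(1 + 6 \cdot 0\right) = \frac{1}{3} \cdot 56 \left(1 + 0\right) = \frac{1}{3} \cdot 56 \cdot 1 = \frac{56}{3}$)
$\frac{1}{c{\left(-783,B \right)}} = \frac{1}{\frac{56}{3}} = \frac{3}{56}$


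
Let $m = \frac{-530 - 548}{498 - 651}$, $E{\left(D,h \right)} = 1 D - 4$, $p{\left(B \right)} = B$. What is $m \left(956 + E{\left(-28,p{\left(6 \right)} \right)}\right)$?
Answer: $\frac{332024}{51} \approx 6510.3$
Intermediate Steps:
$E{\left(D,h \right)} = -4 + D$ ($E{\left(D,h \right)} = D - 4 = -4 + D$)
$m = \frac{1078}{153}$ ($m = - \frac{1078}{-153} = \left(-1078\right) \left(- \frac{1}{153}\right) = \frac{1078}{153} \approx 7.0458$)
$m \left(956 + E{\left(-28,p{\left(6 \right)} \right)}\right) = \frac{1078 \left(956 - 32\right)}{153} = \frac{1078}{153} \cdot 924 = \frac{332024}{51}$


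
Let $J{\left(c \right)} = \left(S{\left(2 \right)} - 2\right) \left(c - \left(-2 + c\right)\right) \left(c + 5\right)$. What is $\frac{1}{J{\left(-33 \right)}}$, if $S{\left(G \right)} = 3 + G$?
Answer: $- \frac{1}{168} \approx -0.0059524$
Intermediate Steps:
$J{\left(c \right)} = 30 + 6 c$ ($J{\left(c \right)} = \left(\left(3 + 2\right) - 2\right) \left(c - \left(-2 + c\right)\right) \left(c + 5\right) = \left(5 - 2\right) 2 \left(5 + c\right) = 3 \left(10 + 2 c\right) = 30 + 6 c$)
$\frac{1}{J{\left(-33 \right)}} = \frac{1}{30 + 6 \left(-33\right)} = \frac{1}{30 - 198} = \frac{1}{-168} = - \frac{1}{168}$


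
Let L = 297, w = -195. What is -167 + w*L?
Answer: -58082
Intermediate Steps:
-167 + w*L = -167 - 195*297 = -167 - 57915 = -58082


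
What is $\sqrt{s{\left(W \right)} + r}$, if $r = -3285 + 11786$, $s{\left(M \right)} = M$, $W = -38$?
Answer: $\sqrt{8463} \approx 91.995$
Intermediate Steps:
$r = 8501$
$\sqrt{s{\left(W \right)} + r} = \sqrt{-38 + 8501} = \sqrt{8463}$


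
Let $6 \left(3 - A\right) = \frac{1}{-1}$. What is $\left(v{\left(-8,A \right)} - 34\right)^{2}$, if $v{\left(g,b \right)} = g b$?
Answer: $\frac{31684}{9} \approx 3520.4$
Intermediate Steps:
$A = \frac{19}{6}$ ($A = 3 - \frac{1}{6 \left(-1\right)} = 3 - - \frac{1}{6} = 3 + \frac{1}{6} = \frac{19}{6} \approx 3.1667$)
$v{\left(g,b \right)} = b g$
$\left(v{\left(-8,A \right)} - 34\right)^{2} = \left(\frac{19}{6} \left(-8\right) - 34\right)^{2} = \left(- \frac{76}{3} - 34\right)^{2} = \left(- \frac{178}{3}\right)^{2} = \frac{31684}{9}$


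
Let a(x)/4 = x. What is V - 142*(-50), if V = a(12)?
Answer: 7148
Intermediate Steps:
a(x) = 4*x
V = 48 (V = 4*12 = 48)
V - 142*(-50) = 48 - 142*(-50) = 48 + 7100 = 7148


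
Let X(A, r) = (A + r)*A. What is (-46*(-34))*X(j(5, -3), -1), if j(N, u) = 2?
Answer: 3128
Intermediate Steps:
X(A, r) = A*(A + r)
(-46*(-34))*X(j(5, -3), -1) = (-46*(-34))*(2*(2 - 1)) = 1564*(2*1) = 1564*2 = 3128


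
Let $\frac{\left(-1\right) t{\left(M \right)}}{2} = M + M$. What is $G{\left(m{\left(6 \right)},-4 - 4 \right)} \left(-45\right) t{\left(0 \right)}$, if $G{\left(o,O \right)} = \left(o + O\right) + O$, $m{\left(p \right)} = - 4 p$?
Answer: $0$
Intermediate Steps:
$G{\left(o,O \right)} = o + 2 O$ ($G{\left(o,O \right)} = \left(O + o\right) + O = o + 2 O$)
$t{\left(M \right)} = - 4 M$ ($t{\left(M \right)} = - 2 \left(M + M\right) = - 2 \cdot 2 M = - 4 M$)
$G{\left(m{\left(6 \right)},-4 - 4 \right)} \left(-45\right) t{\left(0 \right)} = \left(\left(-4\right) 6 + 2 \left(-4 - 4\right)\right) \left(-45\right) \left(\left(-4\right) 0\right) = \left(-24 + 2 \left(-8\right)\right) \left(-45\right) 0 = \left(-24 - 16\right) \left(-45\right) 0 = \left(-40\right) \left(-45\right) 0 = 1800 \cdot 0 = 0$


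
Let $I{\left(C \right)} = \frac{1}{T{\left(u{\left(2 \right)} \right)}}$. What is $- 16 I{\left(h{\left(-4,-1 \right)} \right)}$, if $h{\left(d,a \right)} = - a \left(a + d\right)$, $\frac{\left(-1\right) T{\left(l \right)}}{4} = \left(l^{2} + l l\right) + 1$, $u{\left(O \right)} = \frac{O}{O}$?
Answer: $\frac{4}{3} \approx 1.3333$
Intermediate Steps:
$u{\left(O \right)} = 1$
$T{\left(l \right)} = -4 - 8 l^{2}$ ($T{\left(l \right)} = - 4 \left(\left(l^{2} + l l\right) + 1\right) = - 4 \left(\left(l^{2} + l^{2}\right) + 1\right) = - 4 \left(2 l^{2} + 1\right) = - 4 \left(1 + 2 l^{2}\right) = -4 - 8 l^{2}$)
$h{\left(d,a \right)} = - a \left(a + d\right)$
$I{\left(C \right)} = - \frac{1}{12}$ ($I{\left(C \right)} = \frac{1}{-4 - 8 \cdot 1^{2}} = \frac{1}{-4 - 8} = \frac{1}{-12} = - \frac{1}{12}$)
$- 16 I{\left(h{\left(-4,-1 \right)} \right)} = \left(-16\right) \left(- \frac{1}{12}\right) = \frac{4}{3}$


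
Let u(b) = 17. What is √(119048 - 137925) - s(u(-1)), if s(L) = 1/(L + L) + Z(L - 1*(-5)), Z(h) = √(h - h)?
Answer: -1/34 + I*√18877 ≈ -0.029412 + 137.39*I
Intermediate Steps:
Z(h) = 0 (Z(h) = √0 = 0)
s(L) = 1/(2*L) (s(L) = 1/(L + L) + 0 = 1/(2*L) + 0 = 1/(2*L))
√(119048 - 137925) - s(u(-1)) = √(119048 - 137925) - 1/(2*17) = √(-18877) - 1/(2*17) = I*√18877 - 1*1/34 = I*√18877 - 1/34 = -1/34 + I*√18877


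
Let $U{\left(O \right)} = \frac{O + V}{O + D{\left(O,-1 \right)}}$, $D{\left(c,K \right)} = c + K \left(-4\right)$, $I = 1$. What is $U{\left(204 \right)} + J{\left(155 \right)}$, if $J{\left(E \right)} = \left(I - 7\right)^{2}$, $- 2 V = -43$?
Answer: $\frac{30115}{824} \approx 36.547$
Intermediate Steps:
$V = \frac{43}{2}$ ($V = \left(- \frac{1}{2}\right) \left(-43\right) = \frac{43}{2} \approx 21.5$)
$J{\left(E \right)} = 36$ ($J{\left(E \right)} = \left(1 - 7\right)^{2} = \left(-6\right)^{2} = 36$)
$D{\left(c,K \right)} = c - 4 K$
$U{\left(O \right)} = \frac{\frac{43}{2} + O}{4 + 2 O}$ ($U{\left(O \right)} = \frac{O + \frac{43}{2}}{O + \left(O - -4\right)} = \frac{\frac{43}{2} + O}{O + \left(O + 4\right)} = \frac{\frac{43}{2} + O}{O + \left(4 + O\right)} = \frac{\frac{43}{2} + O}{4 + 2 O}$)
$U{\left(204 \right)} + J{\left(155 \right)} = \frac{43 + 2 \cdot 204}{4 \left(2 + 204\right)} + 36 = \frac{43 + 408}{4 \cdot 206} + 36 = \frac{1}{4} \cdot \frac{1}{206} \cdot 451 + 36 = \frac{451}{824} + 36 = \frac{30115}{824}$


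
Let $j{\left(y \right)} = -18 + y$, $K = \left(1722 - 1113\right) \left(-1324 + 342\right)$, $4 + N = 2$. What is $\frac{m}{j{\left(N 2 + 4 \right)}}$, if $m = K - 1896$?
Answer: $\frac{99989}{3} \approx 33330.0$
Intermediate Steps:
$N = -2$ ($N = -4 + 2 = -2$)
$K = -598038$ ($K = 609 \left(-982\right) = -598038$)
$m = -599934$ ($m = -598038 - 1896 = -599934$)
$\frac{m}{j{\left(N 2 + 4 \right)}} = - \frac{599934}{-18 + \left(\left(-2\right) 2 + 4\right)} = - \frac{599934}{-18 + \left(-4 + 4\right)} = - \frac{599934}{-18 + 0} = - \frac{599934}{-18} = \left(-599934\right) \left(- \frac{1}{18}\right) = \frac{99989}{3}$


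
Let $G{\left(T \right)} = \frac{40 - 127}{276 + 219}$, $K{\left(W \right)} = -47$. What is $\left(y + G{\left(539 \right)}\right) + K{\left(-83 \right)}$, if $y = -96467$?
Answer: $- \frac{15924839}{165} \approx -96514.0$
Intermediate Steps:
$G{\left(T \right)} = - \frac{29}{165}$ ($G{\left(T \right)} = - \frac{87}{495} = \left(-87\right) \frac{1}{495} = - \frac{29}{165}$)
$\left(y + G{\left(539 \right)}\right) + K{\left(-83 \right)} = \left(-96467 - \frac{29}{165}\right) - 47 = - \frac{15917084}{165} - 47 = - \frac{15924839}{165}$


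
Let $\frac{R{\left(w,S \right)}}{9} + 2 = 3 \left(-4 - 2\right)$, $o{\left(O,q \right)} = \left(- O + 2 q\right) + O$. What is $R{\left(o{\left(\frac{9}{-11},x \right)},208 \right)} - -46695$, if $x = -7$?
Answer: $46515$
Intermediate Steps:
$o{\left(O,q \right)} = 2 q$
$R{\left(w,S \right)} = -180$ ($R{\left(w,S \right)} = -18 + 9 \cdot 3 \left(-4 - 2\right) = -18 + 9 \cdot 3 \left(-6\right) = -18 + 9 \left(-18\right) = -18 - 162 = -180$)
$R{\left(o{\left(\frac{9}{-11},x \right)},208 \right)} - -46695 = -180 - -46695 = -180 + 46695 = 46515$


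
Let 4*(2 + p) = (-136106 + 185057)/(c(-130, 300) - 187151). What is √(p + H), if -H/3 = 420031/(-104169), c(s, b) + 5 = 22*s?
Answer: √27295547133404829929/1649481392 ≈ 3.1674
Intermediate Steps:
c(s, b) = -5 + 22*s
p = -1569079/760064 (p = -2 + ((-136106 + 185057)/((-5 + 22*(-130)) - 187151))/4 = -2 + (48951/((-5 - 2860) - 187151))/4 = -2 + (48951/(-2865 - 187151))/4 = -2 + (48951/(-190016))/4 = -2 + (48951*(-1/190016))/4 = -2 + (¼)*(-48951/190016) = -2 - 48951/760064 = -1569079/760064 ≈ -2.0644)
H = 420031/34723 (H = -1260093/(-104169) = -1260093*(-1)/104169 = -3*(-420031/104169) = 420031/34723 ≈ 12.097)
√(p + H) = √(-1569079/760064 + 420031/34723) = √(264767311867/26391702272) = √27295547133404829929/1649481392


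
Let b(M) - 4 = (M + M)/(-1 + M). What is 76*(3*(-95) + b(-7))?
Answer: -21223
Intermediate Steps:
b(M) = 4 + 2*M/(-1 + M) (b(M) = 4 + (M + M)/(-1 + M) = 4 + (2*M)/(-1 + M) = 4 + 2*M/(-1 + M))
76*(3*(-95) + b(-7)) = 76*(3*(-95) + 2*(-2 + 3*(-7))/(-1 - 7)) = 76*(-285 + 2*(-2 - 21)/(-8)) = 76*(-285 + 2*(-1/8)*(-23)) = 76*(-285 + 23/4) = 76*(-1117/4) = -21223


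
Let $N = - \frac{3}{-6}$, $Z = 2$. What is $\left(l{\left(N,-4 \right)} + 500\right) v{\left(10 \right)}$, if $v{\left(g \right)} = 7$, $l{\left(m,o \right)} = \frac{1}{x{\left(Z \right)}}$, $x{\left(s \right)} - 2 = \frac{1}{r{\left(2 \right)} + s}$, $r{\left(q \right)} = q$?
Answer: $\frac{31528}{9} \approx 3503.1$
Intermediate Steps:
$N = \frac{1}{2}$ ($N = \left(-3\right) \left(- \frac{1}{6}\right) = \frac{1}{2} \approx 0.5$)
$x{\left(s \right)} = 2 + \frac{1}{2 + s}$
$l{\left(m,o \right)} = \frac{4}{9}$ ($l{\left(m,o \right)} = \frac{1}{\frac{1}{2 + 2} \left(5 + 2 \cdot 2\right)} = \frac{1}{\frac{1}{4} \left(5 + 4\right)} = \frac{1}{\frac{1}{4} \cdot 9} = \frac{1}{\frac{9}{4}} = \frac{4}{9}$)
$\left(l{\left(N,-4 \right)} + 500\right) v{\left(10 \right)} = \left(\frac{4}{9} + 500\right) 7 = \frac{4504}{9} \cdot 7 = \frac{31528}{9}$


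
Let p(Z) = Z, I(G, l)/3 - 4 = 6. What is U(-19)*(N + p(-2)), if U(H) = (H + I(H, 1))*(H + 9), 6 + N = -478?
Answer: 53460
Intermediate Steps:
I(G, l) = 30 (I(G, l) = 12 + 3*6 = 12 + 18 = 30)
N = -484 (N = -6 - 478 = -484)
U(H) = (9 + H)*(30 + H) (U(H) = (H + 30)*(H + 9) = (30 + H)*(9 + H) = (9 + H)*(30 + H))
U(-19)*(N + p(-2)) = (270 + (-19)**2 + 39*(-19))*(-484 - 2) = (270 + 361 - 741)*(-486) = -110*(-486) = 53460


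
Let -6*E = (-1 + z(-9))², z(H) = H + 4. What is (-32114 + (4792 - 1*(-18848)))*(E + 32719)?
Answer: -277209962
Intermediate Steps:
z(H) = 4 + H
E = -6 (E = -(-1 + (4 - 9))²/6 = -(-1 - 5)²/6 = -⅙*(-6)² = -⅙*36 = -6)
(-32114 + (4792 - 1*(-18848)))*(E + 32719) = (-32114 + (4792 - 1*(-18848)))*(-6 + 32719) = (-32114 + (4792 + 18848))*32713 = (-32114 + 23640)*32713 = -8474*32713 = -277209962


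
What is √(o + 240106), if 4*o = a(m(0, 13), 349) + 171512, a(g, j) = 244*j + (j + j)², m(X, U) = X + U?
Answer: √426074 ≈ 652.74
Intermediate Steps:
m(X, U) = U + X
a(g, j) = 4*j² + 244*j (a(g, j) = 244*j + (2*j)² = 244*j + 4*j² = 4*j² + 244*j)
o = 185968 (o = (4*349*(61 + 349) + 171512)/4 = (4*349*410 + 171512)/4 = (572360 + 171512)/4 = (¼)*743872 = 185968)
√(o + 240106) = √(185968 + 240106) = √426074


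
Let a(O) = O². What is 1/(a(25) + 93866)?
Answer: 1/94491 ≈ 1.0583e-5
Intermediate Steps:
1/(a(25) + 93866) = 1/(25² + 93866) = 1/(625 + 93866) = 1/94491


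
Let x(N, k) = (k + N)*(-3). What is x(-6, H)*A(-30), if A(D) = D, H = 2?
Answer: -360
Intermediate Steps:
x(N, k) = -3*N - 3*k (x(N, k) = (N + k)*(-3) = -3*N - 3*k)
x(-6, H)*A(-30) = (-3*(-6) - 3*2)*(-30) = (18 - 6)*(-30) = 12*(-30) = -360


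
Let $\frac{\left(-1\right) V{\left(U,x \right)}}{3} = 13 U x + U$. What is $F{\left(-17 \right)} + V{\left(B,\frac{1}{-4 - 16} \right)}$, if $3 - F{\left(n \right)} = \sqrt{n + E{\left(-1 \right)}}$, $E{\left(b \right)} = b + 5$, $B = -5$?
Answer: $\frac{33}{4} - i \sqrt{13} \approx 8.25 - 3.6056 i$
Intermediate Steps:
$E{\left(b \right)} = 5 + b$
$F{\left(n \right)} = 3 - \sqrt{4 + n}$ ($F{\left(n \right)} = 3 - \sqrt{n + \left(5 - 1\right)} = 3 - \sqrt{n + 4} = 3 - \sqrt{4 + n}$)
$V{\left(U,x \right)} = - 3 U - 39 U x$ ($V{\left(U,x \right)} = - 3 \left(13 U x + U\right) = - 3 \left(U + 13 U x\right) = - 3 U - 39 U x$)
$F{\left(-17 \right)} + V{\left(B,\frac{1}{-4 - 16} \right)} = \left(3 - \sqrt{4 - 17}\right) - - 15 \left(1 + \frac{13}{-4 - 16}\right) = \left(3 - \sqrt{-13}\right) - - 15 \left(1 + \frac{13}{-20}\right) = \left(3 - i \sqrt{13}\right) - - 15 \left(1 + 13 \left(- \frac{1}{20}\right)\right) = \left(3 - i \sqrt{13}\right) - - 15 \left(1 - \frac{13}{20}\right) = \left(3 - i \sqrt{13}\right) - \left(-15\right) \frac{7}{20} = \left(3 - i \sqrt{13}\right) + \frac{21}{4} = \frac{33}{4} - i \sqrt{13}$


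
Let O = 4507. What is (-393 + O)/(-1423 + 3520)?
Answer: 4114/2097 ≈ 1.9618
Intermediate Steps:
(-393 + O)/(-1423 + 3520) = (-393 + 4507)/(-1423 + 3520) = 4114/2097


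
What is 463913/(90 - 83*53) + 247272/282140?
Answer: -32455729693/303935315 ≈ -106.79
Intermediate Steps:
463913/(90 - 83*53) + 247272/282140 = 463913/(90 - 4399) + 247272*(1/282140) = 463913/(-4309) + 61818/70535 = 463913*(-1/4309) + 61818/70535 = -463913/4309 + 61818/70535 = -32455729693/303935315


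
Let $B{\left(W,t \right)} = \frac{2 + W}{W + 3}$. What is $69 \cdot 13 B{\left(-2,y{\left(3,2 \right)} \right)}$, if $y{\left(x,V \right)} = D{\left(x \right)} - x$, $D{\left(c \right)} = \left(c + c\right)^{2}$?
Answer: $0$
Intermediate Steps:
$D{\left(c \right)} = 4 c^{2}$ ($D{\left(c \right)} = \left(2 c\right)^{2} = 4 c^{2}$)
$y{\left(x,V \right)} = - x + 4 x^{2}$ ($y{\left(x,V \right)} = 4 x^{2} - x = - x + 4 x^{2}$)
$B{\left(W,t \right)} = \frac{2 + W}{3 + W}$
$69 \cdot 13 B{\left(-2,y{\left(3,2 \right)} \right)} = 69 \cdot 13 \frac{2 - 2}{3 - 2} = 897 \cdot 1^{-1} \cdot 0 = 897 \cdot 1 \cdot 0 = 897 \cdot 0 = 0$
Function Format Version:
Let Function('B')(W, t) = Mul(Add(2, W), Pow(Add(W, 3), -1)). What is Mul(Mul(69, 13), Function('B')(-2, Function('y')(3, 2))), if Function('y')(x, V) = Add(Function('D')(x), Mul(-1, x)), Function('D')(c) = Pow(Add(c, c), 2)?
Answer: 0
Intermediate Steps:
Function('D')(c) = Mul(4, Pow(c, 2)) (Function('D')(c) = Pow(Mul(2, c), 2) = Mul(4, Pow(c, 2)))
Function('y')(x, V) = Add(Mul(-1, x), Mul(4, Pow(x, 2))) (Function('y')(x, V) = Add(Mul(4, Pow(x, 2)), Mul(-1, x)) = Add(Mul(-1, x), Mul(4, Pow(x, 2))))
Function('B')(W, t) = Mul(Pow(Add(3, W), -1), Add(2, W)) (Function('B')(W, t) = Mul(Add(2, W), Pow(Add(3, W), -1)) = Mul(Pow(Add(3, W), -1), Add(2, W)))
Mul(Mul(69, 13), Function('B')(-2, Function('y')(3, 2))) = Mul(Mul(69, 13), Mul(Pow(Add(3, -2), -1), Add(2, -2))) = Mul(897, Mul(Pow(1, -1), 0)) = Mul(897, Mul(1, 0)) = Mul(897, 0) = 0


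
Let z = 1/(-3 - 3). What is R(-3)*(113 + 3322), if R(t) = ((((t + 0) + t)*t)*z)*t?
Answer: 30915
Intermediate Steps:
z = -1/6 (z = 1/(-6) = -1/6 ≈ -0.16667)
R(t) = -t**3/3 (R(t) = ((((t + 0) + t)*t)*(-1/6))*t = (((t + t)*t)*(-1/6))*t = (((2*t)*t)*(-1/6))*t = ((2*t**2)*(-1/6))*t = (-t**2/3)*t = -t**3/3)
R(-3)*(113 + 3322) = (-1/3*(-3)**3)*(113 + 3322) = -1/3*(-27)*3435 = 9*3435 = 30915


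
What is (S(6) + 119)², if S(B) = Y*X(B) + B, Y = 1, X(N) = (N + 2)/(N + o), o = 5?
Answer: 1912689/121 ≈ 15807.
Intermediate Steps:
X(N) = (2 + N)/(5 + N) (X(N) = (N + 2)/(N + 5) = (2 + N)/(5 + N))
S(B) = B + (2 + B)/(5 + B) (S(B) = 1*((2 + B)/(5 + B)) + B = (2 + B)/(5 + B) + B = B + (2 + B)/(5 + B))
(S(6) + 119)² = ((2 + 6 + 6*(5 + 6))/(5 + 6) + 119)² = ((2 + 6 + 6*11)/11 + 119)² = ((2 + 6 + 66)/11 + 119)² = ((1/11)*74 + 119)² = (74/11 + 119)² = (1383/11)² = 1912689/121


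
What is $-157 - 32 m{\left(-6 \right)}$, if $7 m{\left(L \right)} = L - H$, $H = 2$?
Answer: $- \frac{843}{7} \approx -120.43$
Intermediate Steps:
$m{\left(L \right)} = - \frac{2}{7} + \frac{L}{7}$ ($m{\left(L \right)} = \frac{L - 2}{7} = \frac{-2 + L}{7} = - \frac{2}{7} + \frac{L}{7}$)
$-157 - 32 m{\left(-6 \right)} = -157 - 32 \left(- \frac{2}{7} + \frac{1}{7} \left(-6\right)\right) = -157 - 32 \left(- \frac{2}{7} - \frac{6}{7}\right) = -157 - - \frac{256}{7} = -157 + \frac{256}{7} = - \frac{843}{7}$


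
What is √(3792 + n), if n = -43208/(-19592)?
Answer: √22756130041/2449 ≈ 61.597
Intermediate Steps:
n = 5401/2449 (n = -43208*(-1/19592) = 5401/2449 ≈ 2.2054)
√(3792 + n) = √(3792 + 5401/2449) = √(9292009/2449) = √22756130041/2449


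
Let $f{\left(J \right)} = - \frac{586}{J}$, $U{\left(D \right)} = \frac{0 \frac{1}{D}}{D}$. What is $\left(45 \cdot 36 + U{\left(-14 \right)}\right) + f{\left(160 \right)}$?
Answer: $\frac{129307}{80} \approx 1616.3$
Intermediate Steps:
$U{\left(D \right)} = 0$ ($U{\left(D \right)} = \frac{0}{D} = 0$)
$\left(45 \cdot 36 + U{\left(-14 \right)}\right) + f{\left(160 \right)} = \left(45 \cdot 36 + 0\right) - \frac{586}{160} = \left(1620 + 0\right) - \frac{293}{80} = 1620 - \frac{293}{80} = \frac{129307}{80}$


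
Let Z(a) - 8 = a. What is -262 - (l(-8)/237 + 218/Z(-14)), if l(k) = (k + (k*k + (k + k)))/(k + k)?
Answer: -106961/474 ≈ -225.66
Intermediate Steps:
Z(a) = 8 + a
l(k) = (k² + 3*k)/(2*k) (l(k) = (k + (k² + 2*k))/((2*k)) = (k² + 3*k)*(1/(2*k)) = (k² + 3*k)/(2*k))
-262 - (l(-8)/237 + 218/Z(-14)) = -262 - ((3/2 + (½)*(-8))/237 + 218/(8 - 14)) = -262 - ((3/2 - 4)*(1/237) + 218/(-6)) = -262 - (-5/2*1/237 + 218*(-⅙)) = -262 - (-5/474 - 109/3) = -262 - 1*(-17227/474) = -262 + 17227/474 = -106961/474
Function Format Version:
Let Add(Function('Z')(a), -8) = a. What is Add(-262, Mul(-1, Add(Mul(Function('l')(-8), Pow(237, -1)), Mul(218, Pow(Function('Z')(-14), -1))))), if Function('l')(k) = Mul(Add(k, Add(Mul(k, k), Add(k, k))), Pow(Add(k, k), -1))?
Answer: Rational(-106961, 474) ≈ -225.66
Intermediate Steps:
Function('Z')(a) = Add(8, a)
Function('l')(k) = Mul(Rational(1, 2), Pow(k, -1), Add(Pow(k, 2), Mul(3, k))) (Function('l')(k) = Mul(Add(k, Add(Pow(k, 2), Mul(2, k))), Pow(Mul(2, k), -1)) = Mul(Add(Pow(k, 2), Mul(3, k)), Mul(Rational(1, 2), Pow(k, -1))) = Mul(Rational(1, 2), Pow(k, -1), Add(Pow(k, 2), Mul(3, k))))
Add(-262, Mul(-1, Add(Mul(Function('l')(-8), Pow(237, -1)), Mul(218, Pow(Function('Z')(-14), -1))))) = Add(-262, Mul(-1, Add(Mul(Add(Rational(3, 2), Mul(Rational(1, 2), -8)), Pow(237, -1)), Mul(218, Pow(Add(8, -14), -1))))) = Add(-262, Mul(-1, Add(Mul(Add(Rational(3, 2), -4), Rational(1, 237)), Mul(218, Pow(-6, -1))))) = Add(-262, Mul(-1, Add(Mul(Rational(-5, 2), Rational(1, 237)), Mul(218, Rational(-1, 6))))) = Add(-262, Mul(-1, Add(Rational(-5, 474), Rational(-109, 3)))) = Add(-262, Mul(-1, Rational(-17227, 474))) = Add(-262, Rational(17227, 474)) = Rational(-106961, 474)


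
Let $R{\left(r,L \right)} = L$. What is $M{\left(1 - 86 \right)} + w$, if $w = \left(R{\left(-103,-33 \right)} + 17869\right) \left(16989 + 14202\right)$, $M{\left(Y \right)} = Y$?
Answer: $556322591$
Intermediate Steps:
$w = 556322676$ ($w = \left(-33 + 17869\right) \left(16989 + 14202\right) = 17836 \cdot 31191 = 556322676$)
$M{\left(1 - 86 \right)} + w = \left(1 - 86\right) + 556322676 = -85 + 556322676 = 556322591$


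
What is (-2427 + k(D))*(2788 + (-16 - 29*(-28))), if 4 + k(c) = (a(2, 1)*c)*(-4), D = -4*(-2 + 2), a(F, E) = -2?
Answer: -8712704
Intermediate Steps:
D = 0 (D = -4*0 = 0)
k(c) = -4 + 8*c (k(c) = -4 - 2*c*(-4) = -4 + 8*c)
(-2427 + k(D))*(2788 + (-16 - 29*(-28))) = (-2427 + (-4 + 8*0))*(2788 + (-16 - 29*(-28))) = (-2427 + (-4 + 0))*(2788 + (-16 + 812)) = (-2427 - 4)*(2788 + 796) = -2431*3584 = -8712704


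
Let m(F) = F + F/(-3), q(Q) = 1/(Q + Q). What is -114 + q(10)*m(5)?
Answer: -683/6 ≈ -113.83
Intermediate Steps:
q(Q) = 1/(2*Q)
m(F) = 2*F/3 (m(F) = F + F*(-1/3) = F - F/3 = 2*F/3)
-114 + q(10)*m(5) = -114 + ((1/2)/10)*((2/3)*5) = -114 + ((1/2)*(1/10))*(10/3) = -114 + (1/20)*(10/3) = -114 + 1/6 = -683/6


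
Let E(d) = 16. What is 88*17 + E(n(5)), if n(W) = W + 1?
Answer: 1512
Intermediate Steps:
n(W) = 1 + W
88*17 + E(n(5)) = 88*17 + 16 = 1496 + 16 = 1512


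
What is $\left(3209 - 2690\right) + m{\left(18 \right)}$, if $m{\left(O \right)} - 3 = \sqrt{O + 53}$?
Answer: $522 + \sqrt{71} \approx 530.43$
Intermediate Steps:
$m{\left(O \right)} = 3 + \sqrt{53 + O}$ ($m{\left(O \right)} = 3 + \sqrt{O + 53} = 3 + \sqrt{53 + O}$)
$\left(3209 - 2690\right) + m{\left(18 \right)} = \left(3209 - 2690\right) + \left(3 + \sqrt{53 + 18}\right) = 519 + \left(3 + \sqrt{71}\right) = 522 + \sqrt{71}$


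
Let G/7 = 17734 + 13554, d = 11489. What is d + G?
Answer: 230505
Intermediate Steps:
G = 219016 (G = 7*(17734 + 13554) = 7*31288 = 219016)
d + G = 11489 + 219016 = 230505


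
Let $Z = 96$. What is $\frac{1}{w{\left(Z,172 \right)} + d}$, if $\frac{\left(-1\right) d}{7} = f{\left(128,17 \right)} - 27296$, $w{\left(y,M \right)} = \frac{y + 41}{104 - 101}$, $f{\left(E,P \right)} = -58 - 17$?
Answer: $\frac{3}{574928} \approx 5.218 \cdot 10^{-6}$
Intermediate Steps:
$f{\left(E,P \right)} = -75$
$w{\left(y,M \right)} = \frac{41}{3} + \frac{y}{3}$ ($w{\left(y,M \right)} = \frac{41 + y}{3} = \left(41 + y\right) \frac{1}{3} = \frac{41}{3} + \frac{y}{3}$)
$d = 191597$ ($d = - 7 \left(-75 - 27296\right) = \left(-7\right) \left(-27371\right) = 191597$)
$\frac{1}{w{\left(Z,172 \right)} + d} = \frac{1}{\left(\frac{41}{3} + \frac{1}{3} \cdot 96\right) + 191597} = \frac{1}{\left(\frac{41}{3} + 32\right) + 191597} = \frac{1}{\frac{137}{3} + 191597} = \frac{1}{\frac{574928}{3}} = \frac{3}{574928}$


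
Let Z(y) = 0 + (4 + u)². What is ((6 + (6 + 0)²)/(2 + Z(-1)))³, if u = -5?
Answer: 2744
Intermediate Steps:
Z(y) = 1 (Z(y) = 0 + (4 - 5)² = 0 + (-1)² = 0 + 1 = 1)
((6 + (6 + 0)²)/(2 + Z(-1)))³ = ((6 + (6 + 0)²)/(2 + 1))³ = ((6 + 6²)/3)³ = ((6 + 36)*(⅓))³ = (42*(⅓))³ = 14³ = 2744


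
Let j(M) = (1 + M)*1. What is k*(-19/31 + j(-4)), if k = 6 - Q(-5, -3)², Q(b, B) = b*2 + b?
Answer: 24528/31 ≈ 791.23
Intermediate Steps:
Q(b, B) = 3*b (Q(b, B) = 2*b + b = 3*b)
j(M) = 1 + M
k = -219 (k = 6 - (3*(-5))² = 6 - 1*(-15)² = 6 - 1*225 = 6 - 225 = -219)
k*(-19/31 + j(-4)) = -219*(-19/31 + (1 - 4)) = -219*(-19*1/31 - 3) = -219*(-19/31 - 3) = -219*(-112/31) = 24528/31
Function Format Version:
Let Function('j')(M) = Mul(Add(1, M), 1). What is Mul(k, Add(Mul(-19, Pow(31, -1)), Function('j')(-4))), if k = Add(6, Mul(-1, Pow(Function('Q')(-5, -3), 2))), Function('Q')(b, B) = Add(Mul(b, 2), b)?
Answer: Rational(24528, 31) ≈ 791.23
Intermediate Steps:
Function('Q')(b, B) = Mul(3, b) (Function('Q')(b, B) = Add(Mul(2, b), b) = Mul(3, b))
Function('j')(M) = Add(1, M)
k = -219 (k = Add(6, Mul(-1, Pow(Mul(3, -5), 2))) = Add(6, Mul(-1, Pow(-15, 2))) = Add(6, Mul(-1, 225)) = Add(6, -225) = -219)
Mul(k, Add(Mul(-19, Pow(31, -1)), Function('j')(-4))) = Mul(-219, Add(Mul(-19, Pow(31, -1)), Add(1, -4))) = Mul(-219, Add(Mul(-19, Rational(1, 31)), -3)) = Mul(-219, Add(Rational(-19, 31), -3)) = Mul(-219, Rational(-112, 31)) = Rational(24528, 31)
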